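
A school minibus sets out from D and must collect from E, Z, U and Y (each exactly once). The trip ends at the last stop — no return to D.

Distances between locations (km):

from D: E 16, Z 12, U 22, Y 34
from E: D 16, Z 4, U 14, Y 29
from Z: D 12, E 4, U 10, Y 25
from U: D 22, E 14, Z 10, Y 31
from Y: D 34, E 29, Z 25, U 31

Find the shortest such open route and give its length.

There are 4! = 24 possible orderings.
D - E - Z - U - Y: 16+4+10+31 = 61
D - E - Z - Y - U: 16+4+25+31 = 76
D - E - U - Z - Y: 16+14+10+25 = 65
D - E - U - Y - Z: 16+14+31+25 = 86
D - E - Y - Z - U: 16+29+25+10 = 80
D - E - Y - U - Z: 16+29+31+10 = 86
D - Z - E - U - Y: 12+4+14+31 = 61
D - Z - E - Y - U: 12+4+29+31 = 76
D - Z - U - E - Y: 12+10+14+29 = 65
D - Z - U - Y - E: 12+10+31+29 = 82
D - Z - Y - E - U: 12+25+29+14 = 80
D - Z - Y - U - E: 12+25+31+14 = 82
D - U - E - Z - Y: 22+14+4+25 = 65
D - U - E - Y - Z: 22+14+29+25 = 90
… (10 more)
The minimum is 61.
One shortest path: D → E → Z → U → Y.

Minimum one-way distance = 61 km.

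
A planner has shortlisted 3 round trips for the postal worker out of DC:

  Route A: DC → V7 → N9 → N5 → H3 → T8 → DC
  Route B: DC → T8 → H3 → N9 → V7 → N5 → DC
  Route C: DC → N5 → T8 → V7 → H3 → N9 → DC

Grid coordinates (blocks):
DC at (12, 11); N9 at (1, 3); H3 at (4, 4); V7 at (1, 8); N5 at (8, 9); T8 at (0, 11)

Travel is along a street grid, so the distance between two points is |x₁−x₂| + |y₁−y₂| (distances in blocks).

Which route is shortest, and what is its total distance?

46 blocks — Route B is the shortest.

Route A: 14 + 5 + 13 + 9 + 11 + 12 = 64
Route B: 12 + 11 + 4 + 5 + 8 + 6 = 46
Route C: 6 + 10 + 4 + 7 + 4 + 19 = 50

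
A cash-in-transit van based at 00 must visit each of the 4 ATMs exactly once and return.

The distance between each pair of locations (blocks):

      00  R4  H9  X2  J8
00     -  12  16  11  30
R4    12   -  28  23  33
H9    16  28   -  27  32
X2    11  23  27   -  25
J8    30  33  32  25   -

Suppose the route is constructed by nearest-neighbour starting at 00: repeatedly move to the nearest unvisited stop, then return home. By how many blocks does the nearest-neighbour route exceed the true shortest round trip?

Excess over optimum: 16 blocks.

00: X2=11, R4=12, H9=16, J8=30 ⇒ X2
X2: R4=23, J8=25, H9=27 ⇒ R4
R4: H9=28, J8=33 ⇒ H9
H9: J8=32 ⇒ J8
NN route 00 → X2 → R4 → H9 → J8 → 00 costs 124.
Optimal: 00 → R4 → H9 → J8 → X2 → 00 costs 108 (by enumerating all 12 distinct tours).
Excess = 124 − 108 = 16.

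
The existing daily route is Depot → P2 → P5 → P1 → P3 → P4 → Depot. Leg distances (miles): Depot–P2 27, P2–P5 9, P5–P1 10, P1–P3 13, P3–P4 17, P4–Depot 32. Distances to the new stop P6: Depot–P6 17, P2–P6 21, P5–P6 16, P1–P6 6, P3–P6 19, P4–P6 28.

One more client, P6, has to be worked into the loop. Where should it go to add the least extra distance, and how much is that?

Insertion cost between consecutive stops i–j is d(i,P6) + d(P6,j) − d(i,j):
  between Depot and P2: 17 + 21 − 27 = 11
  between P2 and P5: 21 + 16 − 9 = 28
  between P5 and P1: 16 + 6 − 10 = 12
  between P1 and P3: 6 + 19 − 13 = 12
  between P3 and P4: 19 + 28 − 17 = 30
  between P4 and Depot: 28 + 17 − 32 = 13
Cheapest insertion is between Depot and P2, adding 11.
New total = 108 + 11 = 119.

+11 miles — insert P6 between Depot and P2.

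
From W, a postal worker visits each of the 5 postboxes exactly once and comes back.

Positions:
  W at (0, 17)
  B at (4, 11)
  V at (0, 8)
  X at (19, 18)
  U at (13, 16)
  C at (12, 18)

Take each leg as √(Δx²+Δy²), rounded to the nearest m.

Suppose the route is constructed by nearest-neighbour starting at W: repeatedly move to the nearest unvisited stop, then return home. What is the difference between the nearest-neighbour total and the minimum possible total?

The nearest-neighbour route is 6 m longer than optimal.

W: B=7, V=9, C=12, U=13, X=19 ⇒ B
B: V=5, U=10, C=11, X=17 ⇒ V
V: U=15, C=16, X=21 ⇒ U
U: C=2, X=6 ⇒ C
C: X=7 ⇒ X
NN route W → B → V → U → C → X → W costs 55.
Optimal: W → V → B → U → X → C → W costs 49 (by enumerating all 60 distinct tours).
Excess = 55 − 49 = 6.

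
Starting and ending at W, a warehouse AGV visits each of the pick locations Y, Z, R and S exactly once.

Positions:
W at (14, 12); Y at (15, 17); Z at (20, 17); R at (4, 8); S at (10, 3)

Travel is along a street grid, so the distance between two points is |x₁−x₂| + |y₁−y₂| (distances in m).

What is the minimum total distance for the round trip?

With 4 stops there are 4!/2 = 12 distinct round trips (a route and its reverse cost the same).
W - Y - Z - R - S - W: 6+5+25+11+13 = 60
W - Y - Z - S - R - W: 6+5+24+11+14 = 60
W - Y - R - Z - S - W: 6+20+25+24+13 = 88
W - Y - R - S - Z - W: 6+20+11+24+11 = 72
W - Y - S - Z - R - W: 6+19+24+25+14 = 88
W - Y - S - R - Z - W: 6+19+11+25+11 = 72
W - Z - Y - R - S - W: 11+5+20+11+13 = 60
W - Z - Y - S - R - W: 11+5+19+11+14 = 60
W - Z - R - Y - S - W: 11+25+20+19+13 = 88
W - Z - S - Y - R - W: 11+24+19+20+14 = 88
W - R - Y - Z - S - W: 14+20+5+24+13 = 76
W - R - Z - Y - S - W: 14+25+5+19+13 = 76
The minimum is 60.
One optimal route: W → Y → Z → R → S → W (or its reverse).

Shortest round trip = 60 m.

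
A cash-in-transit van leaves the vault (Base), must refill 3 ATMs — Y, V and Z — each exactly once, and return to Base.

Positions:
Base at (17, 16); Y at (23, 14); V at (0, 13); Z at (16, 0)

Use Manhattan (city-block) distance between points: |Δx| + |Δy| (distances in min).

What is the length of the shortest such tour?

Minimum total distance: 78 min.

Base→Y→V→Z→Base: 8+24+29+17 = 78
Base→Y→Z→V→Base: 8+21+29+20 = 78
Base→V→Y→Z→Base: 20+24+21+17 = 82
The minimum is 78.
One optimal route: Base → Y → V → Z → Base (or its reverse).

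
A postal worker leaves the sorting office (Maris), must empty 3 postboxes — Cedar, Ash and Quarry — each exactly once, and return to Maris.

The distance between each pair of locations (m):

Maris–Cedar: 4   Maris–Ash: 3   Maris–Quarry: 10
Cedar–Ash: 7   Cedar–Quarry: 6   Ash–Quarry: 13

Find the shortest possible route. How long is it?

Minimum total distance: 26 m.

Maris → Cedar → Ash → Quarry → Maris: 4+7+13+10 = 34
Maris → Cedar → Quarry → Ash → Maris: 4+6+13+3 = 26
Maris → Ash → Cedar → Quarry → Maris: 3+7+6+10 = 26
The minimum is 26.
One optimal route: Maris → Cedar → Quarry → Ash → Maris (or its reverse).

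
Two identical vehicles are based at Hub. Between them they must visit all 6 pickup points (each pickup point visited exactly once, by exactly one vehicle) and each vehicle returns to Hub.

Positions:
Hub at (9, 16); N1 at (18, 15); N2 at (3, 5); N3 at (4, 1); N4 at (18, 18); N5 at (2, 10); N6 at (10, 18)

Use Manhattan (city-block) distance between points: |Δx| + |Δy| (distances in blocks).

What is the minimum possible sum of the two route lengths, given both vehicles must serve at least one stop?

Minimum combined distance: 68 blocks.

Check every non-empty split of the stops between the two vehicles; for each half take its own optimal tour:
  {N1} + {N2, N3, N4, N5, N6}: 20 + 66 = 86
  {N2} + {N1, N3, N4, N5, N6}: 34 + 66 = 100
  {N1, N2} + {N3, N4, N5, N6}: 52 + 66 = 118
  {N3} + {N1, N2, N4, N5, N6}: 40 + 58 = 98
  {N1, N3} + {N2, N4, N5, N6}: 58 + 58 = 116
  {N2, N3} + {N1, N4, N5, N6}: 42 + 48 = 90
  … (31 splits in total)
  {N2, N3, N5} + {N1, N4, N6}: 44 + 24 = 68  ← best
Best: vehicle 1 Hub → N3 → N2 → N5 → Hub = 44; vehicle 2 Hub → N1 → N4 → N6 → Hub = 24; combined 68.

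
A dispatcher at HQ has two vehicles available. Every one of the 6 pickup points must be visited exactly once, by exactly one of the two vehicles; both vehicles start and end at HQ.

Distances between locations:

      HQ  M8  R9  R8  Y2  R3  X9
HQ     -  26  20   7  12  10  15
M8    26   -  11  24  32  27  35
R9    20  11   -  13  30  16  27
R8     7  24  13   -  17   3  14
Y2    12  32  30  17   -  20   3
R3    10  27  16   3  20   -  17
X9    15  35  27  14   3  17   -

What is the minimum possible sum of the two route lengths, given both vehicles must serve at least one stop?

There are 2^5 − 1 = 31 ways to divide the 6 stops into two non-empty groups. For each, the best each vehicle can do is its own shortest tour through its group:
  {M8} + {R9, R8, Y2, R3, X9}: 52 + 68 = 120
  {R9} + {M8, R8, Y2, R3, X9}: 40 + 85 = 125
  {M8, R9} + {R8, Y2, R3, X9}: 57 + 42 = 99
  {R8} + {M8, R9, Y2, R3, X9}: 14 + 85 = 99
  {M8, R8} + {R9, Y2, R3, X9}: 57 + 68 = 125
  {R9, R8} + {M8, Y2, R3, X9}: 40 + 85 = 125
  … (31 splits in total)
  {M8, R9, R8, R3} + {Y2, X9}: 63 + 30 = 93  ← best
Best: vehicle 1 HQ → M8 → R9 → R8 → R3 → HQ = 63; vehicle 2 HQ → Y2 → X9 → HQ = 30; combined 93.

93 — the smallest possible combined total.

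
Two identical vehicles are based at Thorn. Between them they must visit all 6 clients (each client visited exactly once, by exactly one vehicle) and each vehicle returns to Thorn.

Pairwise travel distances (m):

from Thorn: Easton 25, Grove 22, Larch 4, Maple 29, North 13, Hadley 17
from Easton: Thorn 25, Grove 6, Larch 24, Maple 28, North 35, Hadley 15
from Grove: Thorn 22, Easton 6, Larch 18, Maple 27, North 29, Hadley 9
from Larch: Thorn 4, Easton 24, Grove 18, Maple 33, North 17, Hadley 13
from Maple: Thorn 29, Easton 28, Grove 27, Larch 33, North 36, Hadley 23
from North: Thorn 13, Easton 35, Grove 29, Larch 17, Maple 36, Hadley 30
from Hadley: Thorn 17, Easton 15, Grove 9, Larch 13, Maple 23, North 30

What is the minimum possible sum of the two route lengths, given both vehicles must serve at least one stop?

There are 2^5 − 1 = 31 ways to divide the 6 stops into two non-empty groups. For each, the best each vehicle can do is its own shortest tour through its group:
  {Easton} + {Grove, Larch, Maple, North, Hadley}: 50 + 102 = 152
  {Grove} + {Easton, Larch, Maple, North, Hadley}: 44 + 109 = 153
  {Easton, Grove} + {Larch, Maple, North, Hadley}: 53 + 89 = 142
  {Larch} + {Easton, Grove, Maple, North, Hadley}: 8 + 109 = 117
  {Easton, Larch} + {Grove, Maple, North, Hadley}: 53 + 102 = 155
  {Grove, Larch} + {Easton, Maple, North, Hadley}: 44 + 109 = 153
  … (31 splits in total)
  {North} + {Easton, Grove, Larch, Maple, Hadley}: 26 + 89 = 115  ← best
Best: vehicle 1 Thorn → North → Thorn = 26; vehicle 2 Thorn → Larch → Hadley → Grove → Easton → Maple → Thorn = 89; combined 115.

115 m — the smallest possible combined total.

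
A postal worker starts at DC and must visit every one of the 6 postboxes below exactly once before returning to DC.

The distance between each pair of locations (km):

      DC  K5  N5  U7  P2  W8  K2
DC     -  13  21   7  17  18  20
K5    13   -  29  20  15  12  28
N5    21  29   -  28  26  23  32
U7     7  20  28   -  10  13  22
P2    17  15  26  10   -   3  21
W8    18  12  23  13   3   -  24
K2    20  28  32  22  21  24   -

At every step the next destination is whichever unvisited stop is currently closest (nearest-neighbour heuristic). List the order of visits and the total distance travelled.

113 km along DC → U7 → P2 → W8 → K5 → K2 → N5 → DC.

From DC: distances to unvisited — U7=7, K5=13, P2=17, W8=18, K2=20, N5=21. Nearest is U7 (7).
From U7: distances to unvisited — P2=10, W8=13, K5=20, K2=22, N5=28. Nearest is P2 (10).
From P2: distances to unvisited — W8=3, K5=15, K2=21, N5=26. Nearest is W8 (3).
From W8: distances to unvisited — K5=12, N5=23, K2=24. Nearest is K5 (12).
From K5: distances to unvisited — K2=28, N5=29. Nearest is K2 (28).
From K2: distances to unvisited — N5=32. Nearest is N5 (32).
Return N5→DC: 21.
Total = 7 + 10 + 3 + 12 + 28 + 32 + 21 = 113.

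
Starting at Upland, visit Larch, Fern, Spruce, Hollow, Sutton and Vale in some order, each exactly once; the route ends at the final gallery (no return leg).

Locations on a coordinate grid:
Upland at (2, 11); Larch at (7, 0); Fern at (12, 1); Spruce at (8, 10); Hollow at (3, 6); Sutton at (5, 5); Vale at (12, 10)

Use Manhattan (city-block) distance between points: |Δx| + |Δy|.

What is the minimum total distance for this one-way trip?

There are 6! = 720 possible orderings.
Upland→Larch→Fern→Spruce→Hollow→Sutton→Vale: 16+6+13+9+3+12 = 59
Upland→Larch→Fern→Spruce→Hollow→Vale→Sutton: 16+6+13+9+13+12 = 69
Upland→Larch→Fern→Spruce→Sutton→Hollow→Vale: 16+6+13+8+3+13 = 59
Upland→Larch→Fern→Spruce→Sutton→Vale→Hollow: 16+6+13+8+12+13 = 68
Upland→Larch→Fern→Spruce→Vale→Hollow→Sutton: 16+6+13+4+13+3 = 55
Upland→Larch→Fern→Spruce→Vale→Sutton→Hollow: 16+6+13+4+12+3 = 54
Upland→Larch→Fern→Hollow→Spruce→Sutton→Vale: 16+6+14+9+8+12 = 65
Upland→Larch→Fern→Hollow→Spruce→Vale→Sutton: 16+6+14+9+4+12 = 61
… (712 more)
Upland→Hollow→Sutton→Larch→Fern→Vale→Spruce: 6+3+7+6+9+4 = 35  ← best
The minimum is 35.
One shortest path: Upland → Hollow → Sutton → Larch → Fern → Vale → Spruce.

Minimum one-way distance = 35.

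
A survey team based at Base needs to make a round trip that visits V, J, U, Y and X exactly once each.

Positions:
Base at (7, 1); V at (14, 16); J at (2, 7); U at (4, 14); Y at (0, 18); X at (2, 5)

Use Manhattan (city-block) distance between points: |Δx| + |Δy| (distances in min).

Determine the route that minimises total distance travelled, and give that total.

With 5 stops there are 5!/2 = 60 distinct round trips (a route and its reverse cost the same).
Base→V→J→U→Y→X→Base: 22+21+9+8+15+9 = 84
Base→V→J→U→X→Y→Base: 22+21+9+11+15+24 = 102
Base→V→J→Y→U→X→Base: 22+21+13+8+11+9 = 84
Base→V→J→Y→X→U→Base: 22+21+13+15+11+16 = 98
Base→V→J→X→U→Y→Base: 22+21+2+11+8+24 = 88
Base→V→J→X→Y→U→Base: 22+21+2+15+8+16 = 84
Base→V→U→J→Y→X→Base: 22+12+9+13+15+9 = 80
Base→V→U→J→X→Y→Base: 22+12+9+2+15+24 = 84
Base→V→U→Y→J→X→Base: 22+12+8+13+2+9 = 66
Base→V→U→Y→X→J→Base: 22+12+8+15+2+11 = 70
Base→V→U→X→J→Y→Base: 22+12+11+2+13+24 = 84
Base→V→U→X→Y→J→Base: 22+12+11+15+13+11 = 84
Base→V→Y→J→U→X→Base: 22+16+13+9+11+9 = 80
Base→V→Y→J→X→U→Base: 22+16+13+2+11+16 = 80
… (46 more)
The minimum is 66.
One optimal route: Base → V → U → Y → J → X → Base (or its reverse).

66 min — the shortest possible round trip.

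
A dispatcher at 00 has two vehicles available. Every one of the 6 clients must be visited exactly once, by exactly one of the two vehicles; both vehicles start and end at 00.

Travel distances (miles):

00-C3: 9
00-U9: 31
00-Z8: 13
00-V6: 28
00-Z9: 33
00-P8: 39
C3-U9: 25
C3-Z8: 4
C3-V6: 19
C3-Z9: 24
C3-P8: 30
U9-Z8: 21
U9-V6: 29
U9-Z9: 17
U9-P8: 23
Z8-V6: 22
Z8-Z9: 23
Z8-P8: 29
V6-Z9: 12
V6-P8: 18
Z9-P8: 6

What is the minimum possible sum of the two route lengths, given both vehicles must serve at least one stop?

Minimum combined distance: 121 miles.

Try each way of splitting the stops between the two vehicles (each non-empty) and, for each split, find the best tour for each vehicle:
  {C3} + {U9, Z8, V6, Z9, P8}: 18 + 103 = 121
  {U9} + {C3, Z8, V6, Z9, P8}: 62 + 88 = 150
  {C3, U9} + {Z8, V6, Z9, P8}: 65 + 88 = 153
  {Z8} + {C3, U9, V6, Z9, P8}: 26 + 100 = 126
  {C3, Z8} + {U9, V6, Z9, P8}: 26 + 100 = 126
  {U9, Z8} + {C3, V6, Z9, P8}: 65 + 85 = 150
  … (31 splits in total)
Best: vehicle 1 00 → C3 → 00 = 18; vehicle 2 00 → Z8 → U9 → Z9 → P8 → V6 → 00 = 103; combined 121.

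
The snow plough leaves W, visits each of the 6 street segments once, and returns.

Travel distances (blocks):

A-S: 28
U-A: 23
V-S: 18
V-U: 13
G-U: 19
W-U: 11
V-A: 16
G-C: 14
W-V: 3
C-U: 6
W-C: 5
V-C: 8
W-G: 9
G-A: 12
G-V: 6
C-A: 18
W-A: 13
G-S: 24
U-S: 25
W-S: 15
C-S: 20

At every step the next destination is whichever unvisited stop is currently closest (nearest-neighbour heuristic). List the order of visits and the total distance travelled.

85 blocks along W → V → G → A → C → U → S → W.

From W: distances to unvisited — V=3, C=5, G=9, U=11, A=13, S=15. Nearest is V (3).
From V: distances to unvisited — G=6, C=8, U=13, A=16, S=18. Nearest is G (6).
From G: distances to unvisited — A=12, C=14, U=19, S=24. Nearest is A (12).
From A: distances to unvisited — C=18, U=23, S=28. Nearest is C (18).
From C: distances to unvisited — U=6, S=20. Nearest is U (6).
From U: distances to unvisited — S=25. Nearest is S (25).
Return S→W: 15.
Total = 3 + 6 + 12 + 18 + 6 + 25 + 15 = 85.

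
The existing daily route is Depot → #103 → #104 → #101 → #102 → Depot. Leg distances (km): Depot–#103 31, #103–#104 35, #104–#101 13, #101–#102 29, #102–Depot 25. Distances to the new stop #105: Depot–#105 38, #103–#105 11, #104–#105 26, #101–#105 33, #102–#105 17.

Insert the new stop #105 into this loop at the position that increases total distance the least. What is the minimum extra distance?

Insertion cost between consecutive stops i–j is d(i,#105) + d(#105,j) − d(i,j):
  between Depot and #103: 38 + 11 − 31 = 18
  between #103 and #104: 11 + 26 − 35 = 2
  between #104 and #101: 26 + 33 − 13 = 46
  between #101 and #102: 33 + 17 − 29 = 21
  between #102 and Depot: 17 + 38 − 25 = 30
Cheapest insertion is between #103 and #104, adding 2.
New total = 133 + 2 = 135.

Adding 2 km by placing #105 on the #103–#104 leg.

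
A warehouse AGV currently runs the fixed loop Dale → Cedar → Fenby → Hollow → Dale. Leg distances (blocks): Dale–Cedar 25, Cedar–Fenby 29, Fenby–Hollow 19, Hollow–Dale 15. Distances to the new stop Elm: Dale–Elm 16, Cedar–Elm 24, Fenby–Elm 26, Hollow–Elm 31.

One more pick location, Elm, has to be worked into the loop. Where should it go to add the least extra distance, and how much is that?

Insertion cost between consecutive stops i–j is d(i,Elm) + d(Elm,j) − d(i,j):
  between Dale and Cedar: 16 + 24 − 25 = 15
  between Cedar and Fenby: 24 + 26 − 29 = 21
  between Fenby and Hollow: 26 + 31 − 19 = 38
  between Hollow and Dale: 31 + 16 − 15 = 32
Cheapest insertion is between Dale and Cedar, adding 15.
New total = 88 + 15 = 103.

Adding 15 blocks by placing Elm on the Dale–Cedar leg.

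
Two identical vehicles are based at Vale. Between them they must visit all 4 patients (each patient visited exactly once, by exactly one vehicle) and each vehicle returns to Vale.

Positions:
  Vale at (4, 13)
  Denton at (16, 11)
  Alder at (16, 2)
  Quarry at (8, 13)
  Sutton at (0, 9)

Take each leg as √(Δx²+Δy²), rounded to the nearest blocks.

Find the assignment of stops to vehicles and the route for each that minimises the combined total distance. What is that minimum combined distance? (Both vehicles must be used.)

49 blocks — the smallest possible combined total.

Check every non-empty split of the stops between the two vehicles; for each half take its own optimal tour:
  {Denton} + {Alder, Quarry, Sutton}: 24 + 41 = 65
  {Alder} + {Denton, Quarry, Sutton}: 32 + 34 = 66
  {Denton, Alder} + {Quarry, Sutton}: 37 + 19 = 56
  {Quarry} + {Denton, Alder, Sutton}: 8 + 44 = 52
  {Denton, Quarry} + {Alder, Sutton}: 24 + 39 = 63
  {Alder, Quarry} + {Denton, Sutton}: 34 + 34 = 68
  … (7 splits in total)
  {Denton, Alder, Quarry} + {Sutton}: 37 + 12 = 49  ← best
Best: vehicle 1 Vale → Alder → Denton → Quarry → Vale = 37; vehicle 2 Vale → Sutton → Vale = 12; combined 49.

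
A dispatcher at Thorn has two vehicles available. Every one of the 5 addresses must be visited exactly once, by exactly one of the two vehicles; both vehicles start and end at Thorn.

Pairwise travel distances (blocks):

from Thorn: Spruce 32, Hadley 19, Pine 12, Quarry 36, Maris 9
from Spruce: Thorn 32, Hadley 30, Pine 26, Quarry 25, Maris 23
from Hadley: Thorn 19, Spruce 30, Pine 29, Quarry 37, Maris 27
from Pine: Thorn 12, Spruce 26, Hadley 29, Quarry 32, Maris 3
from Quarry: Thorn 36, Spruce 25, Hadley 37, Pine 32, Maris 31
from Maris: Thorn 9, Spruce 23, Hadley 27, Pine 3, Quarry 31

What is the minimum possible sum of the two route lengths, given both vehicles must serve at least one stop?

Try each way of splitting the stops between the two vehicles (each non-empty) and, for each split, find the best tour for each vehicle:
  {Spruce} + {Hadley, Pine, Quarry, Maris}: 64 + 100 = 164
  {Hadley} + {Spruce, Pine, Quarry, Maris}: 38 + 99 = 137
  {Spruce, Hadley} + {Pine, Quarry, Maris}: 81 + 80 = 161
  {Pine} + {Spruce, Hadley, Quarry, Maris}: 24 + 113 = 137
  {Spruce, Pine} + {Hadley, Quarry, Maris}: 70 + 96 = 166
  {Hadley, Pine} + {Spruce, Quarry, Maris}: 60 + 93 = 153
  … (15 splits in total)
  {Spruce, Hadley, Quarry} + {Pine, Maris}: 110 + 24 = 134  ← best
Best: vehicle 1 Thorn → Hadley → Spruce → Quarry → Thorn = 110; vehicle 2 Thorn → Pine → Maris → Thorn = 24; combined 134.

Minimum combined distance: 134 blocks.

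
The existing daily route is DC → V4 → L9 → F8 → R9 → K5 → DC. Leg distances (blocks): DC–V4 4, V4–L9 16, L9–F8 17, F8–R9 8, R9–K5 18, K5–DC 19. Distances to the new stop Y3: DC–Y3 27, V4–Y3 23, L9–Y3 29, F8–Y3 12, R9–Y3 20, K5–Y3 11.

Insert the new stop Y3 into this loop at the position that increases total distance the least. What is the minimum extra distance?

Adding 13 blocks by placing Y3 on the R9–K5 leg.

Insertion cost between consecutive stops i–j is d(i,Y3) + d(Y3,j) − d(i,j):
  between DC and V4: 27 + 23 − 4 = 46
  between V4 and L9: 23 + 29 − 16 = 36
  between L9 and F8: 29 + 12 − 17 = 24
  between F8 and R9: 12 + 20 − 8 = 24
  between R9 and K5: 20 + 11 − 18 = 13
  between K5 and DC: 11 + 27 − 19 = 19
Cheapest insertion is between R9 and K5, adding 13.
New total = 82 + 13 = 95.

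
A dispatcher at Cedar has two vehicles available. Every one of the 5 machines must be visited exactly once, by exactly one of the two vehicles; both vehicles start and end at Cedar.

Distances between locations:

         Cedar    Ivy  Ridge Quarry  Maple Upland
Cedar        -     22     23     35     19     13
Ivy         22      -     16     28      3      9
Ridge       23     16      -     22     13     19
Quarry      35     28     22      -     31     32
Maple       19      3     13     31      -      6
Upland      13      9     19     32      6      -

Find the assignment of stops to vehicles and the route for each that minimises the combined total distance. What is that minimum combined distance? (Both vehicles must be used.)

Minimum combined distance: 121.

Try each way of splitting the stops between the two vehicles (each non-empty) and, for each split, find the best tour for each vehicle:
  {Ivy} + {Ridge, Quarry, Maple, Upland}: 44 + 89 = 133
  {Ridge} + {Ivy, Quarry, Maple, Upland}: 46 + 85 = 131
  {Ivy, Ridge} + {Quarry, Maple, Upland}: 61 + 85 = 146
  {Quarry} + {Ivy, Ridge, Maple, Upland}: 70 + 61 = 131
  {Ivy, Quarry} + {Ridge, Maple, Upland}: 85 + 55 = 140
  {Ridge, Quarry} + {Ivy, Maple, Upland}: 80 + 44 = 124
  … (15 splits in total)
  {Ivy, Ridge, Quarry, Maple} + {Upland}: 95 + 26 = 121  ← best
Best: vehicle 1 Cedar → Ivy → Maple → Ridge → Quarry → Cedar = 95; vehicle 2 Cedar → Upland → Cedar = 26; combined 121.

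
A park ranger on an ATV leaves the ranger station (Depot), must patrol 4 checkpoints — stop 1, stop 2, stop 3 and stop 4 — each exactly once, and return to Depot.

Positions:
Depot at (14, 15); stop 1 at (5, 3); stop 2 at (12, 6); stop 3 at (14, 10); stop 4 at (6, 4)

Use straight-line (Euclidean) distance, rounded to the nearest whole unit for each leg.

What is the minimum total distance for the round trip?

With 4 stops there are 4!/2 = 12 distinct round trips (a route and its reverse cost the same).
Depot → stop 1 → stop 2 → stop 3 → stop 4 → Depot: 15+8+4+10+14 = 51
Depot → stop 1 → stop 2 → stop 4 → stop 3 → Depot: 15+8+6+10+5 = 44
Depot → stop 1 → stop 3 → stop 2 → stop 4 → Depot: 15+11+4+6+14 = 50
Depot → stop 1 → stop 3 → stop 4 → stop 2 → Depot: 15+11+10+6+9 = 51
Depot → stop 1 → stop 4 → stop 2 → stop 3 → Depot: 15+1+6+4+5 = 31
Depot → stop 1 → stop 4 → stop 3 → stop 2 → Depot: 15+1+10+4+9 = 39
Depot → stop 2 → stop 1 → stop 3 → stop 4 → Depot: 9+8+11+10+14 = 52
Depot → stop 2 → stop 1 → stop 4 → stop 3 → Depot: 9+8+1+10+5 = 33
Depot → stop 2 → stop 3 → stop 1 → stop 4 → Depot: 9+4+11+1+14 = 39
Depot → stop 2 → stop 4 → stop 1 → stop 3 → Depot: 9+6+1+11+5 = 32
Depot → stop 3 → stop 1 → stop 2 → stop 4 → Depot: 5+11+8+6+14 = 44
Depot → stop 3 → stop 2 → stop 1 → stop 4 → Depot: 5+4+8+1+14 = 32
The minimum is 31.
One optimal route: Depot → stop 1 → stop 4 → stop 2 → stop 3 → Depot (or its reverse).

Minimum total distance: 31.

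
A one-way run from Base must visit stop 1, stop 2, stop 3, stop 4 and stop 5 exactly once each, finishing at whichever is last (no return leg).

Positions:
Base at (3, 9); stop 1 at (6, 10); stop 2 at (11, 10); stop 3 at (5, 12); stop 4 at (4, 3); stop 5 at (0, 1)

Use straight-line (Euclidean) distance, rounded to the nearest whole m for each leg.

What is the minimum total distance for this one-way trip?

There are 5! = 120 possible orderings.
Base → stop 1 → stop 2 → stop 3 → stop 4 → stop 5: 3+5+6+9+4 = 27
Base → stop 1 → stop 2 → stop 3 → stop 5 → stop 4: 3+5+6+12+4 = 30
Base → stop 1 → stop 2 → stop 4 → stop 3 → stop 5: 3+5+10+9+12 = 39
Base → stop 1 → stop 2 → stop 4 → stop 5 → stop 3: 3+5+10+4+12 = 34
Base → stop 1 → stop 2 → stop 5 → stop 3 → stop 4: 3+5+14+12+9 = 43
Base → stop 1 → stop 2 → stop 5 → stop 4 → stop 3: 3+5+14+4+9 = 35
Base → stop 1 → stop 3 → stop 2 → stop 4 → stop 5: 3+2+6+10+4 = 25
Base → stop 1 → stop 3 → stop 2 → stop 5 → stop 4: 3+2+6+14+4 = 29
Base → stop 1 → stop 3 → stop 4 → stop 2 → stop 5: 3+2+9+10+14 = 38
Base → stop 1 → stop 3 → stop 4 → stop 5 → stop 2: 3+2+9+4+14 = 32
Base → stop 1 → stop 3 → stop 5 → stop 2 → stop 4: 3+2+12+14+10 = 41
Base → stop 1 → stop 3 → stop 5 → stop 4 → stop 2: 3+2+12+4+10 = 31
Base → stop 1 → stop 4 → stop 2 → stop 3 → stop 5: 3+7+10+6+12 = 38
Base → stop 1 → stop 4 → stop 2 → stop 5 → stop 3: 3+7+10+14+12 = 46
… (106 more)
The minimum is 25.
One shortest path: Base → stop 1 → stop 3 → stop 2 → stop 4 → stop 5.

25 m — the minimum one-way total.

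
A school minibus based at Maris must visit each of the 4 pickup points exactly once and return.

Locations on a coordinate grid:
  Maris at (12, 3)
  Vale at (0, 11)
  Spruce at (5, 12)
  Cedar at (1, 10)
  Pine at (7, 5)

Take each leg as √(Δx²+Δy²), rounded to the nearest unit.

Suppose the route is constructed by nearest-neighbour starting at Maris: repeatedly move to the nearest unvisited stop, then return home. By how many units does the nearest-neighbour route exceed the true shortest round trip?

Excess over optimum: 1.

Maris: Pine=5, Spruce=11, Cedar=13, Vale=14 ⇒ Pine
Pine: Spruce=7, Cedar=8, Vale=9 ⇒ Spruce
Spruce: Cedar=4, Vale=5 ⇒ Cedar
Cedar: Vale=1 ⇒ Vale
NN route Maris → Pine → Spruce → Cedar → Vale → Maris costs 31.
Optimal: Maris → Spruce → Vale → Cedar → Pine → Maris costs 30 (by enumerating all 12 distinct tours).
Excess = 31 − 30 = 1.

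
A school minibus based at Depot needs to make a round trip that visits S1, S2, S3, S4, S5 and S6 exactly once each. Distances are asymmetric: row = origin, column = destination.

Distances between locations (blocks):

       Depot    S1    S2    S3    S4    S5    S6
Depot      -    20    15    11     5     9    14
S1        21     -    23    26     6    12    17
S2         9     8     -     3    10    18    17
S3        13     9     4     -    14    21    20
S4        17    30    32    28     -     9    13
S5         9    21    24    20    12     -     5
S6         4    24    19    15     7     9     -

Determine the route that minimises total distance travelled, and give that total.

Depot - S1 - S2 - S3 - S4 - S5 - S6 - Depot: 20+23+3+14+9+5+4 = 78
Depot - S1 - S2 - S3 - S4 - S6 - S5 - Depot: 20+23+3+14+13+9+9 = 91
Depot - S1 - S2 - S3 - S5 - S4 - S6 - Depot: 20+23+3+21+12+13+4 = 96
Depot - S1 - S2 - S3 - S5 - S6 - S4 - Depot: 20+23+3+21+5+7+17 = 96
Depot - S1 - S2 - S3 - S6 - S4 - S5 - Depot: 20+23+3+20+7+9+9 = 91
Depot - S1 - S2 - S3 - S6 - S5 - S4 - Depot: 20+23+3+20+9+12+17 = 104
Depot - S1 - S2 - S4 - S3 - S5 - S6 - Depot: 20+23+10+28+21+5+4 = 111
Depot - S1 - S2 - S4 - S3 - S6 - S5 - Depot: 20+23+10+28+20+9+9 = 119
… (712 more)
Depot - S3 - S2 - S1 - S4 - S5 - S6 - Depot: 11+4+8+6+9+5+4 = 47  ← best
The minimum is 47.
One optimal route: Depot → S3 → S2 → S1 → S4 → S5 → S6 → Depot.

Minimum total distance: 47 blocks.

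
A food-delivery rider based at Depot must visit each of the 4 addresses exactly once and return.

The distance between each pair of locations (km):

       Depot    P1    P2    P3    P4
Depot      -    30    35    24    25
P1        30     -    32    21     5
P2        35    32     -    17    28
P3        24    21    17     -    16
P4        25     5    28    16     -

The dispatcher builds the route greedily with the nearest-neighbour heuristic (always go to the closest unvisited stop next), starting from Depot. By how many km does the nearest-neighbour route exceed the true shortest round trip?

Depot: P3=24, P4=25, P1=30, P2=35 ⇒ P3
P3: P4=16, P2=17, P1=21 ⇒ P4
P4: P1=5, P2=28 ⇒ P1
P1: P2=32 ⇒ P2
NN route Depot → P3 → P4 → P1 → P2 → Depot costs 112.
Optimal: Depot → P1 → P4 → P3 → P2 → Depot costs 103 (by enumerating all 12 distinct tours).
Excess = 112 − 103 = 9.

The nearest-neighbour route is 9 km longer than optimal.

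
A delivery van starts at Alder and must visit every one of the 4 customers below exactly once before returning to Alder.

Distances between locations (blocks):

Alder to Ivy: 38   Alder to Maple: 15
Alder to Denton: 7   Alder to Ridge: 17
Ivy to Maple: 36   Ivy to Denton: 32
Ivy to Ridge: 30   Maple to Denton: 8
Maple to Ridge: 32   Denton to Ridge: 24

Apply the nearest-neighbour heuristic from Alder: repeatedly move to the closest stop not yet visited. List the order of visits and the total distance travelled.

Alder → [Denton:7 / Maple:15 / Ridge:17 / Ivy:38] → Denton (7)
Denton → [Maple:8 / Ridge:24 / Ivy:32] → Maple (8)
Maple → [Ridge:32 / Ivy:36] → Ridge (32)
Ridge → [Ivy:30] → Ivy (30)
Return Ivy→Alder: 38.
Total = 7 + 8 + 32 + 30 + 38 = 115.

Total distance 115 blocks via the nearest-neighbour route Alder → Denton → Maple → Ridge → Ivy → Alder.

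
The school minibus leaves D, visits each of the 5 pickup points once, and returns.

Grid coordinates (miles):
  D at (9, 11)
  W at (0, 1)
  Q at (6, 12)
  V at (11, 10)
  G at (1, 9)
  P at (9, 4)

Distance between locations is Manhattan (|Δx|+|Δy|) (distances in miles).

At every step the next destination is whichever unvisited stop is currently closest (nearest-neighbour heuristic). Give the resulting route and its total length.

From D: distances to unvisited — V=3, Q=4, P=7, G=10, W=19. Nearest is V (3).
From V: distances to unvisited — Q=7, P=8, G=11, W=20. Nearest is Q (7).
From Q: distances to unvisited — G=8, P=11, W=17. Nearest is G (8).
From G: distances to unvisited — W=9, P=13. Nearest is W (9).
From W: distances to unvisited — P=12. Nearest is P (12).
Return P→D: 7.
Total = 3 + 7 + 8 + 9 + 12 + 7 = 46.

Total distance 46 miles via the nearest-neighbour route D → V → Q → G → W → P → D.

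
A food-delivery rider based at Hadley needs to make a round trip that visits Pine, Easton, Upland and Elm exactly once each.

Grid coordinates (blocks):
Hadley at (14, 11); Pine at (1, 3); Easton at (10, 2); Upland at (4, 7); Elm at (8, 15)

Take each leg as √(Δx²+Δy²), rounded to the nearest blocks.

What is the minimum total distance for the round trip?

Shortest round trip = 40 blocks.

With 4 stops there are 4!/2 = 12 distinct round trips (a route and its reverse cost the same).
Hadley - Pine - Easton - Upland - Elm - Hadley: 15+9+8+9+7 = 48
Hadley - Pine - Easton - Elm - Upland - Hadley: 15+9+13+9+11 = 57
Hadley - Pine - Upland - Easton - Elm - Hadley: 15+5+8+13+7 = 48
Hadley - Pine - Upland - Elm - Easton - Hadley: 15+5+9+13+10 = 52
Hadley - Pine - Elm - Easton - Upland - Hadley: 15+14+13+8+11 = 61
Hadley - Pine - Elm - Upland - Easton - Hadley: 15+14+9+8+10 = 56
Hadley - Easton - Pine - Upland - Elm - Hadley: 10+9+5+9+7 = 40
Hadley - Easton - Pine - Elm - Upland - Hadley: 10+9+14+9+11 = 53
Hadley - Easton - Upland - Pine - Elm - Hadley: 10+8+5+14+7 = 44
Hadley - Easton - Elm - Pine - Upland - Hadley: 10+13+14+5+11 = 53
Hadley - Upland - Pine - Easton - Elm - Hadley: 11+5+9+13+7 = 45
Hadley - Upland - Easton - Pine - Elm - Hadley: 11+8+9+14+7 = 49
The minimum is 40.
One optimal route: Hadley → Easton → Pine → Upland → Elm → Hadley (or its reverse).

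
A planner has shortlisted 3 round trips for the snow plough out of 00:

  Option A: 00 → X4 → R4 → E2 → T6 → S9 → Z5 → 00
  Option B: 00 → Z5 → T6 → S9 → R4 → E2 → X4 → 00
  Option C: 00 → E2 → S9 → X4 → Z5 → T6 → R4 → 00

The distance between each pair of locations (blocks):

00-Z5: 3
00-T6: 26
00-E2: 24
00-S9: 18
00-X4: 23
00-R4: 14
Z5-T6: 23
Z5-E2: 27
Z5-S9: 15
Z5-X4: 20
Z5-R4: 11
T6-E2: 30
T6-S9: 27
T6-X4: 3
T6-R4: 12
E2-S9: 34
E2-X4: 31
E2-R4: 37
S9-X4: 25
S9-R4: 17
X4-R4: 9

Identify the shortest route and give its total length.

Shortest is Option A, total 144 blocks.

Option A: 23 + 9 + 37 + 30 + 27 + 15 + 3 = 144
Option B: 3 + 23 + 27 + 17 + 37 + 31 + 23 = 161
Option C: 24 + 34 + 25 + 20 + 23 + 12 + 14 = 152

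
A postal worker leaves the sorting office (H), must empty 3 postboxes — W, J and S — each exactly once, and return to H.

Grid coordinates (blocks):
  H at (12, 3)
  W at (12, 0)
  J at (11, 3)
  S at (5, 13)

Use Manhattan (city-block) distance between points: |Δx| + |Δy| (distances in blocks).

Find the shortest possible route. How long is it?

There are 3 distinct closed tours to check (reversals are equivalent).
H→W→J→S→H: 3+4+16+17 = 40
H→W→S→J→H: 3+20+16+1 = 40
H→J→W→S→H: 1+4+20+17 = 42
The minimum is 40.
One optimal route: H → W → J → S → H (or its reverse).

Shortest round trip = 40 blocks.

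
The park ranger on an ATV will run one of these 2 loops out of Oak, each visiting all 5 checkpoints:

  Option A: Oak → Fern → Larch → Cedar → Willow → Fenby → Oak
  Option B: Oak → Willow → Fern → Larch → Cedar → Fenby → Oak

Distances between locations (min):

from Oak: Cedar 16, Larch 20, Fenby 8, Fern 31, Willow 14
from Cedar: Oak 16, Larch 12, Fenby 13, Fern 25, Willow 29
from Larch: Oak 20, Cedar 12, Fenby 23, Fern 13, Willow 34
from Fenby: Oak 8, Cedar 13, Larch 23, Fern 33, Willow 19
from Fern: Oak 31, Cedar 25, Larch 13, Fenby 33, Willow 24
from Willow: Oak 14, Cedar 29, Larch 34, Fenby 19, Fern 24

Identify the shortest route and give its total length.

Option A: 31 + 13 + 12 + 29 + 19 + 8 = 112
Option B: 14 + 24 + 13 + 12 + 13 + 8 = 84

84 min — Option B is the shortest.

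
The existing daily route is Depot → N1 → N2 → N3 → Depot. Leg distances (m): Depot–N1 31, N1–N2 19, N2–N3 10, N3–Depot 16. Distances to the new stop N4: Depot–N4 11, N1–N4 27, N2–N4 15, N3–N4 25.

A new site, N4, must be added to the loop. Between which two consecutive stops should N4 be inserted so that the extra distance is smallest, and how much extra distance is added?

Adding 7 m by placing N4 on the Depot–N1 leg.

Insertion cost between consecutive stops i–j is d(i,N4) + d(N4,j) − d(i,j):
  between Depot and N1: 11 + 27 − 31 = 7
  between N1 and N2: 27 + 15 − 19 = 23
  between N2 and N3: 15 + 25 − 10 = 30
  between N3 and Depot: 25 + 11 − 16 = 20
Cheapest insertion is between Depot and N1, adding 7.
New total = 76 + 7 = 83.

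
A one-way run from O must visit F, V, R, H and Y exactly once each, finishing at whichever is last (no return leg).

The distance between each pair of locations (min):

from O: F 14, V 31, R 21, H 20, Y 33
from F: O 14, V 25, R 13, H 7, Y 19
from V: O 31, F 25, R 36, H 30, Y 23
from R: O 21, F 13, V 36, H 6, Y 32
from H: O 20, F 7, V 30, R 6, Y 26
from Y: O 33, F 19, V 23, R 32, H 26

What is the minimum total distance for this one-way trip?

There are 5! = 120 possible orderings.
O - F - V - R - H - Y: 14+25+36+6+26 = 107
O - F - V - R - Y - H: 14+25+36+32+26 = 133
O - F - V - H - R - Y: 14+25+30+6+32 = 107
O - F - V - H - Y - R: 14+25+30+26+32 = 127
O - F - V - Y - R - H: 14+25+23+32+6 = 100
O - F - V - Y - H - R: 14+25+23+26+6 = 94
O - F - R - V - H - Y: 14+13+36+30+26 = 119
O - F - R - V - Y - H: 14+13+36+23+26 = 112
O - F - R - H - V - Y: 14+13+6+30+23 = 86
O - F - R - H - Y - V: 14+13+6+26+23 = 82
O - F - R - Y - V - H: 14+13+32+23+30 = 112
O - F - R - Y - H - V: 14+13+32+26+30 = 115
O - F - H - V - R - Y: 14+7+30+36+32 = 119
O - F - H - V - Y - R: 14+7+30+23+32 = 106
… (106 more)
O - R - H - F - Y - V: 21+6+7+19+23 = 76  ← best
The minimum is 76.
One shortest path: O → R → H → F → Y → V.

76 min — the minimum one-way total.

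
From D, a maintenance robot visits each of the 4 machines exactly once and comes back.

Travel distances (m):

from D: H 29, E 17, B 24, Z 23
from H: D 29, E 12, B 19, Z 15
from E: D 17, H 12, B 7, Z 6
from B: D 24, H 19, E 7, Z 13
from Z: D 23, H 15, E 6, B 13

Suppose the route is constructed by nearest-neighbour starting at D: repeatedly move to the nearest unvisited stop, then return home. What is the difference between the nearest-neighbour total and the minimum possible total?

From D: E=17, Z=23, B=24, H=29 → choose E (17).
From E: Z=6, B=7, H=12 → choose Z (6).
From Z: B=13, H=15 → choose B (13).
From B: H=19 → choose H (19).
NN route D → E → Z → B → H → D costs 84.
Optimal: D → H → Z → E → B → D costs 81 (by enumerating all 12 distinct tours).
Excess = 84 − 81 = 3.

The nearest-neighbour route is 3 m longer than optimal.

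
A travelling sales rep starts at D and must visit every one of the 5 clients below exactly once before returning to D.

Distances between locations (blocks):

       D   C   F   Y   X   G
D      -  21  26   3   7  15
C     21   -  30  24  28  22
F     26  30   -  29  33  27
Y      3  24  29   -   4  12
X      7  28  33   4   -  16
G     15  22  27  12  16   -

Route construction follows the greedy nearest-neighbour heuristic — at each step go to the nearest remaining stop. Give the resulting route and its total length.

D → [Y:3 / X:7 / G:15 / C:21 / F:26] → Y (3)
Y → [X:4 / G:12 / C:24 / F:29] → X (4)
X → [G:16 / C:28 / F:33] → G (16)
G → [C:22 / F:27] → C (22)
C → [F:30] → F (30)
Return F→D: 26.
Total = 3 + 4 + 16 + 22 + 30 + 26 = 101.

Nearest-neighbour total = 101 blocks; route D → Y → X → G → C → F → D.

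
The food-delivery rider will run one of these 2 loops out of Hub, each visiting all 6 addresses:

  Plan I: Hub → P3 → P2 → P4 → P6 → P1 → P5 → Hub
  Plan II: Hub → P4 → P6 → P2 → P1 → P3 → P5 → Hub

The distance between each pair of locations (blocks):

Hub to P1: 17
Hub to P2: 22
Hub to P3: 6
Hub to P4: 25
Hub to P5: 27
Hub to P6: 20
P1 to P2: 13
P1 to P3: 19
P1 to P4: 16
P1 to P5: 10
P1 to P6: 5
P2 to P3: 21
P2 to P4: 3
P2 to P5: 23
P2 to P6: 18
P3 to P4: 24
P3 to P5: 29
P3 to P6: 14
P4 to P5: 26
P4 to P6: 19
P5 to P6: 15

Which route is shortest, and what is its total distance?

Shortest is Plan I, total 91 blocks.

Plan I: 6 + 21 + 3 + 19 + 5 + 10 + 27 = 91
Plan II: 25 + 19 + 18 + 13 + 19 + 29 + 27 = 150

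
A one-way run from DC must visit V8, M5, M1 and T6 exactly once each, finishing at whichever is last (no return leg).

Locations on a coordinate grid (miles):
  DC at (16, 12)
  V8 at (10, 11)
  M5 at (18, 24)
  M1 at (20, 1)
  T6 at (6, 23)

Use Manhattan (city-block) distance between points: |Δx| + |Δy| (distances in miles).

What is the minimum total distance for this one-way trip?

Shortest open route: 61 miles.

There are 4! = 24 possible orderings.
DC→V8→M5→M1→T6: 7+21+25+36 = 89
DC→V8→M5→T6→M1: 7+21+13+36 = 77
DC→V8→M1→M5→T6: 7+20+25+13 = 65
DC→V8→M1→T6→M5: 7+20+36+13 = 76
DC→V8→T6→M5→M1: 7+16+13+25 = 61
DC→V8→T6→M1→M5: 7+16+36+25 = 84
DC→M5→V8→M1→T6: 14+21+20+36 = 91
DC→M5→V8→T6→M1: 14+21+16+36 = 87
DC→M5→M1→V8→T6: 14+25+20+16 = 75
DC→M5→M1→T6→V8: 14+25+36+16 = 91
DC→M5→T6→V8→M1: 14+13+16+20 = 63
DC→M5→T6→M1→V8: 14+13+36+20 = 83
DC→M1→V8→M5→T6: 15+20+21+13 = 69
DC→M1→V8→T6→M5: 15+20+16+13 = 64
… (10 more)
The minimum is 61.
One shortest path: DC → V8 → T6 → M5 → M1.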